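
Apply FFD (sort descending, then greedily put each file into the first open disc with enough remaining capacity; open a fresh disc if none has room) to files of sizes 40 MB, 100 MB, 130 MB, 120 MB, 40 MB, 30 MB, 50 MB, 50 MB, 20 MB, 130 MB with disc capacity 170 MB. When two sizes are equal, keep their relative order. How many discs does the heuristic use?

Sorted descending: 130, 130, 120, 100, 50, 50, 40, 40, 30, 20.
  130 → disc 1 (new)  [load 130/170]
  130 → disc 2 (new)  [load 130/170]
  120 → disc 3 (new)  [load 120/170]
  100 → disc 4 (new)  [load 100/170]
  50 → disc 3  [load 170/170]
  50 → disc 4  [load 150/170]
  40 → disc 1  [load 170/170]
  40 → disc 2  [load 170/170]
  30 → disc 5 (new)  [load 30/170]
  20 → disc 4  [load 170/170]
5 discs opened.

5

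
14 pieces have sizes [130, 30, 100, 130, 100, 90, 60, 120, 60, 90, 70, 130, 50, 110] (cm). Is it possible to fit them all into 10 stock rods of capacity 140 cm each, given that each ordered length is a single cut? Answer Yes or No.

No

Total = 1270 cm; ⌈1270/140⌉ = 10.
The bound of 10 does not rule out 10, but exhaustive search shows no assignment into 10 stock rods of capacity 140 cm exists — the minimum is 11.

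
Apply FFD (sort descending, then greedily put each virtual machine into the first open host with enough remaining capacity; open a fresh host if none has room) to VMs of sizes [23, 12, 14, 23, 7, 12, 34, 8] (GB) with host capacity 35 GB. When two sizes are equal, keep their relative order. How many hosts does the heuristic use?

Sorted descending: 34, 23, 23, 14, 12, 12, 8, 7.
  34 → host 1 (new)  [load 34/35]
  23 → host 2 (new)  [load 23/35]
  23 → host 3 (new)  [load 23/35]
  14 → host 4 (new)  [load 14/35]
  12 → host 2  [load 35/35]
  12 → host 3  [load 35/35]
  8 → host 4  [load 22/35]
  7 → host 4  [load 29/35]
4 hosts opened.

4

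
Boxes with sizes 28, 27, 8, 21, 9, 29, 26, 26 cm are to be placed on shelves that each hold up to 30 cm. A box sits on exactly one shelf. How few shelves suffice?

7

Total = 29 + 28 + 27 + 26 + 26 + 21 + 9 + 8 = 174 cm.
Lower bound: ⌈174/30⌉ = 6 shelves.
A packing using 7 shelves:
  shelf 1: 29 = 29
  shelf 2: 28 = 28
  shelf 3: 27 = 27
  shelf 4: 26 = 26
  shelf 5: 26 = 26
  shelf 6: 21 + 9 = 30
  shelf 7: 8 = 8
No arrangement into 6 shelves stays within capacity, so 7 is optimal.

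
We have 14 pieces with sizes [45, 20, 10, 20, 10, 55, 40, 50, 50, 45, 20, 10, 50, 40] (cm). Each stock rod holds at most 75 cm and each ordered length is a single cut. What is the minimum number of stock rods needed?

Total = 55 + 50 + 50 + 50 + 45 + 45 + 40 + 40 + 20 + 20 + 20 + 10 + 10 + 10 = 465 cm.
Lower bound: ⌈465/75⌉ = 7 stock rods.
Also, 8 pieces each exceed 75/2 cm, and no two of those can share a stock rod, so at least 8 stock rods are needed.
A packing using 8 stock rods:
  stock rod 1: 55 + 20 = 75
  stock rod 2: 50 + 20 = 70
  stock rod 3: 50 + 20 = 70
  stock rod 4: 50 + 10 + 10 = 70
  stock rod 5: 45 + 10 = 55
  stock rod 6: 45 = 45
  stock rod 7: 40 = 40
  stock rod 8: 40 = 40
This matches the lower bound, so 8 is optimal.

8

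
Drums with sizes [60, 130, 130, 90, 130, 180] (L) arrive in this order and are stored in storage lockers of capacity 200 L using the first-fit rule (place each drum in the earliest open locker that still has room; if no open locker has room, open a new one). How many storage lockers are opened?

5

  60 → locker 1 (new)  [load 60/200]
  130 → locker 1  [load 190/200]
  130 → locker 2 (new)  [load 130/200]
  90 → locker 3 (new)  [load 90/200]
  130 → locker 4 (new)  [load 130/200]
  180 → locker 5 (new)  [load 180/200]
5 storage lockers opened.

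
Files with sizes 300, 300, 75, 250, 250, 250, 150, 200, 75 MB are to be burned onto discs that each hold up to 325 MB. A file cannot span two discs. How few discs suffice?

7

Total = 300 + 300 + 250 + 250 + 250 + 200 + 150 + 75 + 75 = 1850 MB.
Lower bound: ⌈1850/325⌉ = 6 discs.
A packing using 7 discs:
  disc 1: 300 = 300
  disc 2: 300 = 300
  disc 3: 250 + 75 = 325
  disc 4: 250 + 75 = 325
  disc 5: 250 = 250
  disc 6: 200 = 200
  disc 7: 150 = 150
No arrangement into 6 discs stays within capacity, so 7 is optimal.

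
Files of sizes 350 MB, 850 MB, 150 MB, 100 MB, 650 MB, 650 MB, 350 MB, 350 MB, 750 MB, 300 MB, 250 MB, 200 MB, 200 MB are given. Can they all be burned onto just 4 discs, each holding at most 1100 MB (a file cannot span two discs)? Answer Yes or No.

No

Total = 5150 MB; ⌈5150/1100⌉ = 5.
At least 5 discs are required, but only 4 are allowed.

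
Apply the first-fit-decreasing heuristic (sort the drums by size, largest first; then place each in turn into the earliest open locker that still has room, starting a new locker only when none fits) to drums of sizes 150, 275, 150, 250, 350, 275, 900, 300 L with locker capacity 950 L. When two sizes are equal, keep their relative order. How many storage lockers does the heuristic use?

3

Sorted descending: 900, 350, 300, 275, 275, 250, 150, 150.
  900 → locker 1 (new)  [load 900/950]
  350 → locker 2 (new)  [load 350/950]
  300 → locker 2  [load 650/950]
  275 → locker 2  [load 925/950]
  275 → locker 3 (new)  [load 275/950]
  250 → locker 3  [load 525/950]
  150 → locker 3  [load 675/950]
  150 → locker 3  [load 825/950]
3 storage lockers opened.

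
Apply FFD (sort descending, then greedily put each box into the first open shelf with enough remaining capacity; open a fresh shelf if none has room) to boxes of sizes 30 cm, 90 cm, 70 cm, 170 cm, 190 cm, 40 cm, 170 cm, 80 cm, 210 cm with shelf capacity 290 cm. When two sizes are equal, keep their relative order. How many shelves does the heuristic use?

Sorted descending: 210, 190, 170, 170, 90, 80, 70, 40, 30.
  210 → shelf 1 (new)  [load 210/290]
  190 → shelf 2 (new)  [load 190/290]
  170 → shelf 3 (new)  [load 170/290]
  170 → shelf 4 (new)  [load 170/290]
  90 → shelf 2  [load 280/290]
  80 → shelf 1  [load 290/290]
  70 → shelf 3  [load 240/290]
  40 → shelf 3  [load 280/290]
  30 → shelf 4  [load 200/290]
4 shelves opened.

4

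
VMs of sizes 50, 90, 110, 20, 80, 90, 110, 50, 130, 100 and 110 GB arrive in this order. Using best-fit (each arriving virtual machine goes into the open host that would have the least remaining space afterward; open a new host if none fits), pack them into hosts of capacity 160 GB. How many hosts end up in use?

8

  50 → host 1 (new)  [load 50/160]
  90 → host 1  [load 140/160]
  110 → host 2 (new)  [load 110/160]
  20 → host 1  [load 160/160]
  80 → host 3 (new)  [load 80/160]
  90 → host 4 (new)  [load 90/160]
  110 → host 5 (new)  [load 110/160]
  50 → host 2  [load 160/160]
  130 → host 6 (new)  [load 130/160]
  100 → host 7 (new)  [load 100/160]
  110 → host 8 (new)  [load 110/160]
8 hosts opened.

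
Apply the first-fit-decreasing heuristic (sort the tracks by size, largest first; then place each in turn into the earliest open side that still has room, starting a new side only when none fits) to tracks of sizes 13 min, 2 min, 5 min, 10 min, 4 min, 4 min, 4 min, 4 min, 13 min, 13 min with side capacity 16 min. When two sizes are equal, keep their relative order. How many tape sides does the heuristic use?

Sorted descending: 13, 13, 13, 10, 5, 4, 4, 4, 4, 2.
  13 → side 1 (new)  [load 13/16]
  13 → side 2 (new)  [load 13/16]
  13 → side 3 (new)  [load 13/16]
  10 → side 4 (new)  [load 10/16]
  5 → side 4  [load 15/16]
  4 → side 5 (new)  [load 4/16]
  4 → side 5  [load 8/16]
  4 → side 5  [load 12/16]
  4 → side 5  [load 16/16]
  2 → side 1  [load 15/16]
5 tape sides opened.

5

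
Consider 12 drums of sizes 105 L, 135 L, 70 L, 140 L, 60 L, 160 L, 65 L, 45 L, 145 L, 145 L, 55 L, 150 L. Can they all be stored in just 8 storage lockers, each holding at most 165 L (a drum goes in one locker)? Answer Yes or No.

Total = 1275 L; ⌈1275/165⌉ = 8.
The bound of 8 does not rule out 8, but exhaustive search shows no assignment into 8 storage lockers of capacity 165 L exists — the minimum is 9.

No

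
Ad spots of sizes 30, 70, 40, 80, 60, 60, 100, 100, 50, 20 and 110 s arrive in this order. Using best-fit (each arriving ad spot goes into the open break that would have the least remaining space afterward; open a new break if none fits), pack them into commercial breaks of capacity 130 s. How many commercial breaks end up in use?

  30 → break 1 (new)  [load 30/130]
  70 → break 1  [load 100/130]
  40 → break 2 (new)  [load 40/130]
  80 → break 2  [load 120/130]
  60 → break 3 (new)  [load 60/130]
  60 → break 3  [load 120/130]
  100 → break 4 (new)  [load 100/130]
  100 → break 5 (new)  [load 100/130]
  50 → break 6 (new)  [load 50/130]
  20 → break 1  [load 120/130]
  110 → break 7 (new)  [load 110/130]
7 commercial breaks opened.

7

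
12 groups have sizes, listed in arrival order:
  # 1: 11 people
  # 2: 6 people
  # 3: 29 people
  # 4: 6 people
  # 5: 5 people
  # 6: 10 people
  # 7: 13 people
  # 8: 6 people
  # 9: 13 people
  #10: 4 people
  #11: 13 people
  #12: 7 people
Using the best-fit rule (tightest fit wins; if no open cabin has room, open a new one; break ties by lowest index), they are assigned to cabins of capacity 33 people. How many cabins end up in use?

4

  11 → cabin 1 (new)  [load 11/33]
  6 → cabin 1  [load 17/33]
  29 → cabin 2 (new)  [load 29/33]
  6 → cabin 1  [load 23/33]
  5 → cabin 1  [load 28/33]
  10 → cabin 3 (new)  [load 10/33]
  13 → cabin 3  [load 23/33]
  6 → cabin 3  [load 29/33]
  13 → cabin 4 (new)  [load 13/33]
  4 → cabin 2  [load 33/33]
  13 → cabin 4  [load 26/33]
  7 → cabin 4  [load 33/33]
4 cabins opened.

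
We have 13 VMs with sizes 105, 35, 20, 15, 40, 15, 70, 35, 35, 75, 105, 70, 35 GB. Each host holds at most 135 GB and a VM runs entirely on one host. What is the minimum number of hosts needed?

6

Total = 105 + 105 + 75 + 70 + 70 + 40 + 35 + 35 + 35 + 35 + 20 + 15 + 15 = 655 GB.
Lower bound: ⌈655/135⌉ = 5 hosts.
A packing using 6 hosts:
  host 1: 105 + 20 = 125
  host 2: 105 + 15 + 15 = 135
  host 3: 75 + 40 = 115
  host 4: 70 + 35 = 105
  host 5: 70 + 35 = 105
  host 6: 35 + 35 = 70
No arrangement into 5 hosts stays within capacity, so 6 is optimal.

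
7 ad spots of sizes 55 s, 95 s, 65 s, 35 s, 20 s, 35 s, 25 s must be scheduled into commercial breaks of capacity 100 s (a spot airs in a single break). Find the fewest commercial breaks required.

4

Total = 95 + 65 + 55 + 35 + 35 + 25 + 20 = 330 s.
Lower bound: ⌈330/100⌉ = 4 commercial breaks.
A packing using 4 commercial breaks:
  break 1: 95 = 95
  break 2: 65 + 35 = 100
  break 3: 55 + 35 = 90
  break 4: 25 + 20 = 45
This matches the lower bound, so 4 is optimal.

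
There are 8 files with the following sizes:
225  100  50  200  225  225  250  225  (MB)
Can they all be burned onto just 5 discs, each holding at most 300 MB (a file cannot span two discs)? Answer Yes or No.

No

Total = 1500 MB; ⌈1500/300⌉ = 5.
6 files each exceed half the capacity and cannot share a disc, forcing at least 6 discs.
At least 6 discs are required, but only 5 are allowed.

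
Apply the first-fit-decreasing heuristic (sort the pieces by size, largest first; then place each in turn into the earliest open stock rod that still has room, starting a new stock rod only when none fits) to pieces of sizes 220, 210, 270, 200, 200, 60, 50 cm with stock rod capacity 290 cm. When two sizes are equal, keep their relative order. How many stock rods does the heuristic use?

Sorted descending: 270, 220, 210, 200, 200, 60, 50.
  270 → stock rod 1 (new)  [load 270/290]
  220 → stock rod 2 (new)  [load 220/290]
  210 → stock rod 3 (new)  [load 210/290]
  200 → stock rod 4 (new)  [load 200/290]
  200 → stock rod 5 (new)  [load 200/290]
  60 → stock rod 2  [load 280/290]
  50 → stock rod 3  [load 260/290]
5 stock rods opened.

5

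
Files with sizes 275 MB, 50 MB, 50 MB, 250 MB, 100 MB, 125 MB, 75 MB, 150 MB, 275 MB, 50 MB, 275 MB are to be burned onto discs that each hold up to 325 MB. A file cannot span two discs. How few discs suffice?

Total = 275 + 275 + 275 + 250 + 150 + 125 + 100 + 75 + 50 + 50 + 50 = 1675 MB.
Lower bound: ⌈1675/325⌉ = 6 discs.
A packing using 6 discs:
  disc 1: 275 + 50 = 325
  disc 2: 275 + 50 = 325
  disc 3: 275 + 50 = 325
  disc 4: 250 + 75 = 325
  disc 5: 150 + 125 = 275
  disc 6: 100 = 100
This matches the lower bound, so 6 is optimal.

6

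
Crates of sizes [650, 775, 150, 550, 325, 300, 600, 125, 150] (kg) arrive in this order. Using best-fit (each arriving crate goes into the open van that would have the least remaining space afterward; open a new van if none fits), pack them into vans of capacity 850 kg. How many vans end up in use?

5

  650 → van 1 (new)  [load 650/850]
  775 → van 2 (new)  [load 775/850]
  150 → van 1  [load 800/850]
  550 → van 3 (new)  [load 550/850]
  325 → van 4 (new)  [load 325/850]
  300 → van 3  [load 850/850]
  600 → van 5 (new)  [load 600/850]
  125 → van 5  [load 725/850]
  150 → van 4  [load 475/850]
5 vans opened.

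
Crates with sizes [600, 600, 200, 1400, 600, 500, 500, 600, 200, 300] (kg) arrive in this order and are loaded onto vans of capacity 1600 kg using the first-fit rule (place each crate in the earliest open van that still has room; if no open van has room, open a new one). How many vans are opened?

4

  600 → van 1 (new)  [load 600/1600]
  600 → van 1  [load 1200/1600]
  200 → van 1  [load 1400/1600]
  1400 → van 2 (new)  [load 1400/1600]
  600 → van 3 (new)  [load 600/1600]
  500 → van 3  [load 1100/1600]
  500 → van 3  [load 1600/1600]
  600 → van 4 (new)  [load 600/1600]
  200 → van 1  [load 1600/1600]
  300 → van 4  [load 900/1600]
4 vans opened.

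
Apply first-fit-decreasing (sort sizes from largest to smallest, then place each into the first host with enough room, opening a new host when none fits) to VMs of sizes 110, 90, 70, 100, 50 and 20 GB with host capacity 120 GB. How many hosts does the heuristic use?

Sorted descending: 110, 100, 90, 70, 50, 20.
  110 → host 1 (new)  [load 110/120]
  100 → host 2 (new)  [load 100/120]
  90 → host 3 (new)  [load 90/120]
  70 → host 4 (new)  [load 70/120]
  50 → host 4  [load 120/120]
  20 → host 2  [load 120/120]
4 hosts opened.

4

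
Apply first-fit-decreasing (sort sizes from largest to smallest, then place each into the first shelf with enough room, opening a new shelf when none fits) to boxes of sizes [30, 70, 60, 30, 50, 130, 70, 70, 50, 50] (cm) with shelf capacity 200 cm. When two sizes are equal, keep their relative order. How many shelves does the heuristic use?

4

Sorted descending: 130, 70, 70, 70, 60, 50, 50, 50, 30, 30.
  130 → shelf 1 (new)  [load 130/200]
  70 → shelf 1  [load 200/200]
  70 → shelf 2 (new)  [load 70/200]
  70 → shelf 2  [load 140/200]
  60 → shelf 2  [load 200/200]
  50 → shelf 3 (new)  [load 50/200]
  50 → shelf 3  [load 100/200]
  50 → shelf 3  [load 150/200]
  30 → shelf 3  [load 180/200]
  30 → shelf 4 (new)  [load 30/200]
4 shelves opened.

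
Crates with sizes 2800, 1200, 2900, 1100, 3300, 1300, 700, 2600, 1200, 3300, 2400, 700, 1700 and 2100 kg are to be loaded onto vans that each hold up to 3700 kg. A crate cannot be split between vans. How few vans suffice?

Total = 3300 + 3300 + 2900 + 2800 + 2600 + 2400 + 2100 + 1700 + 1300 + 1200 + 1200 + 1100 + 700 + 700 = 27300 kg.
Lower bound: ⌈27300/3700⌉ = 8 vans.
A packing using 8 vans:
  van 1: 3300 = 3300
  van 2: 3300 = 3300
  van 3: 2900 + 700 = 3600
  van 4: 2800 + 700 = 3500
  van 5: 2600 + 1100 = 3700
  van 6: 2400 + 1300 = 3700
  van 7: 2100 + 1200 = 3300
  van 8: 1700 + 1200 = 2900
This matches the lower bound, so 8 is optimal.

8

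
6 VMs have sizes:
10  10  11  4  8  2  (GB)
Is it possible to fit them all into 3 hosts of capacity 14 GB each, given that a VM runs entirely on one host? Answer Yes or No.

Total = 45 GB; ⌈45/14⌉ = 4.
At least 4 hosts are required, but only 3 are allowed.

No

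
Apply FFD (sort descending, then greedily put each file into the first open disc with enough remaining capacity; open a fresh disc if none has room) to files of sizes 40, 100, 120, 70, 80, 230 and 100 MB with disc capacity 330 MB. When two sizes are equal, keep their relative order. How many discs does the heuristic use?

3

Sorted descending: 230, 120, 100, 100, 80, 70, 40.
  230 → disc 1 (new)  [load 230/330]
  120 → disc 2 (new)  [load 120/330]
  100 → disc 1  [load 330/330]
  100 → disc 2  [load 220/330]
  80 → disc 2  [load 300/330]
  70 → disc 3 (new)  [load 70/330]
  40 → disc 3  [load 110/330]
3 discs opened.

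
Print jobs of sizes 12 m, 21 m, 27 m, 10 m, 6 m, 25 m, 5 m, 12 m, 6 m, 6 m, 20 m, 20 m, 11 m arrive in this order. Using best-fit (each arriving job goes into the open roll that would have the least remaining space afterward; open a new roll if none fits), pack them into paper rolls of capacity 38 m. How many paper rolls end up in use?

  12 → roll 1 (new)  [load 12/38]
  21 → roll 1  [load 33/38]
  27 → roll 2 (new)  [load 27/38]
  10 → roll 2  [load 37/38]
  6 → roll 3 (new)  [load 6/38]
  25 → roll 3  [load 31/38]
  5 → roll 1  [load 38/38]
  12 → roll 4 (new)  [load 12/38]
  6 → roll 3  [load 37/38]
  6 → roll 4  [load 18/38]
  20 → roll 4  [load 38/38]
  20 → roll 5 (new)  [load 20/38]
  11 → roll 5  [load 31/38]
5 paper rolls opened.

5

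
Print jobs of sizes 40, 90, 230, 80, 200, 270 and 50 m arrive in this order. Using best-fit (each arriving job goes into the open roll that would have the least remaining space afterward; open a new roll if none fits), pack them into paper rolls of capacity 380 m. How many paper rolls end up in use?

  40 → roll 1 (new)  [load 40/380]
  90 → roll 1  [load 130/380]
  230 → roll 1  [load 360/380]
  80 → roll 2 (new)  [load 80/380]
  200 → roll 2  [load 280/380]
  270 → roll 3 (new)  [load 270/380]
  50 → roll 2  [load 330/380]
3 paper rolls opened.

3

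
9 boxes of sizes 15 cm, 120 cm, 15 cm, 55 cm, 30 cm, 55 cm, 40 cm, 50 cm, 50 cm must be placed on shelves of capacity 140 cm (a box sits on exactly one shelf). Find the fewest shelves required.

4

Total = 120 + 55 + 55 + 50 + 50 + 40 + 30 + 15 + 15 = 430 cm.
Lower bound: ⌈430/140⌉ = 4 shelves.
A packing using 4 shelves:
  shelf 1: 120 + 15 = 135
  shelf 2: 55 + 55 + 30 = 140
  shelf 3: 50 + 50 + 40 = 140
  shelf 4: 15 = 15
This matches the lower bound, so 4 is optimal.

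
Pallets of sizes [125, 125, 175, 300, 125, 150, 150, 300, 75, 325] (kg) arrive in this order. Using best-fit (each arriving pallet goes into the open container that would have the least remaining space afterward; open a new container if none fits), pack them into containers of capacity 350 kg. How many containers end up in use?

  125 → container 1 (new)  [load 125/350]
  125 → container 1  [load 250/350]
  175 → container 2 (new)  [load 175/350]
  300 → container 3 (new)  [load 300/350]
  125 → container 2  [load 300/350]
  150 → container 4 (new)  [load 150/350]
  150 → container 4  [load 300/350]
  300 → container 5 (new)  [load 300/350]
  75 → container 1  [load 325/350]
  325 → container 6 (new)  [load 325/350]
6 containers opened.

6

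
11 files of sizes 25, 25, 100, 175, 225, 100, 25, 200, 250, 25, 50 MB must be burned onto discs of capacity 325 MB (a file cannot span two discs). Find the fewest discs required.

Total = 250 + 225 + 200 + 175 + 100 + 100 + 50 + 25 + 25 + 25 + 25 = 1200 MB.
Lower bound: ⌈1200/325⌉ = 4 discs.
A packing using 4 discs:
  disc 1: 250 + 50 + 25 = 325
  disc 2: 225 + 100 = 325
  disc 3: 200 + 100 + 25 = 325
  disc 4: 175 + 25 + 25 = 225
This matches the lower bound, so 4 is optimal.

4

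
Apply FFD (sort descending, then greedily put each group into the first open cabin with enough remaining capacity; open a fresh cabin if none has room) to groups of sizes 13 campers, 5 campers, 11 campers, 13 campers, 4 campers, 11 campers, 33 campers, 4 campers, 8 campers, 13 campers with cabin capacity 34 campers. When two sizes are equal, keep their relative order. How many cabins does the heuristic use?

Sorted descending: 33, 13, 13, 13, 11, 11, 8, 5, 4, 4.
  33 → cabin 1 (new)  [load 33/34]
  13 → cabin 2 (new)  [load 13/34]
  13 → cabin 2  [load 26/34]
  13 → cabin 3 (new)  [load 13/34]
  11 → cabin 3  [load 24/34]
  11 → cabin 4 (new)  [load 11/34]
  8 → cabin 2  [load 34/34]
  5 → cabin 3  [load 29/34]
  4 → cabin 3  [load 33/34]
  4 → cabin 4  [load 15/34]
4 cabins opened.

4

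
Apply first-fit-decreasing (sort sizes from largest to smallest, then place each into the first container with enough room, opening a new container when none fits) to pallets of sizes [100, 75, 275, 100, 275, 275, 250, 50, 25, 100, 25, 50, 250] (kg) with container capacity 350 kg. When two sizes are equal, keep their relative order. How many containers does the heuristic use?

Sorted descending: 275, 275, 275, 250, 250, 100, 100, 100, 75, 50, 50, 25, 25.
  275 → container 1 (new)  [load 275/350]
  275 → container 2 (new)  [load 275/350]
  275 → container 3 (new)  [load 275/350]
  250 → container 4 (new)  [load 250/350]
  250 → container 5 (new)  [load 250/350]
  100 → container 4  [load 350/350]
  100 → container 5  [load 350/350]
  100 → container 6 (new)  [load 100/350]
  75 → container 1  [load 350/350]
  50 → container 2  [load 325/350]
  50 → container 3  [load 325/350]
  25 → container 2  [load 350/350]
  25 → container 3  [load 350/350]
6 containers opened.

6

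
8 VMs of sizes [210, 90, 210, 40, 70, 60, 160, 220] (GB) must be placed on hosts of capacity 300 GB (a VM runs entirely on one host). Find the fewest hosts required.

4

Total = 220 + 210 + 210 + 160 + 90 + 70 + 60 + 40 = 1060 GB.
Lower bound: ⌈1060/300⌉ = 4 hosts.
A packing using 4 hosts:
  host 1: 220 + 70 = 290
  host 2: 210 + 90 = 300
  host 3: 210 + 60 = 270
  host 4: 160 + 40 = 200
This matches the lower bound, so 4 is optimal.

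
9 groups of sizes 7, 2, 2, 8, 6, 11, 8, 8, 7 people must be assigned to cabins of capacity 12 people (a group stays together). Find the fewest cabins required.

Total = 11 + 8 + 8 + 8 + 7 + 7 + 6 + 2 + 2 = 59 people.
Lower bound: ⌈59/12⌉ = 5 cabins.
Also, 6 groups each exceed 6 people, and no two of those can share a cabin, so at least 6 cabins are needed.
A packing using 7 cabins:
  cabin 1: 11 = 11
  cabin 2: 8 + 2 + 2 = 12
  cabin 3: 8 = 8
  cabin 4: 8 = 8
  cabin 5: 7 = 7
  cabin 6: 7 = 7
  cabin 7: 6 = 6
No arrangement into 6 cabins stays within capacity, so 7 is optimal.

7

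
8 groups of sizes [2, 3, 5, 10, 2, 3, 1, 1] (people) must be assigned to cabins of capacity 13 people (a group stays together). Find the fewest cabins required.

Total = 10 + 5 + 3 + 3 + 2 + 2 + 1 + 1 = 27 people.
Lower bound: ⌈27/13⌉ = 3 cabins.
A packing using 3 cabins:
  cabin 1: 10 + 3 = 13
  cabin 2: 5 + 3 + 2 + 2 + 1 = 13
  cabin 3: 1 = 1
This matches the lower bound, so 3 is optimal.

3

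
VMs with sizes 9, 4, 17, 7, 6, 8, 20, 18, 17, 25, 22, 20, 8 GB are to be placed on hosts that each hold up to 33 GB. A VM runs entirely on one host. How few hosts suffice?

7

Total = 25 + 22 + 20 + 20 + 18 + 17 + 17 + 9 + 8 + 8 + 7 + 6 + 4 = 181 GB.
Lower bound: ⌈181/33⌉ = 6 hosts.
Also, 7 VMs each exceed 33/2 GB, and no two of those can share a host, so at least 7 hosts are needed.
A packing using 7 hosts:
  host 1: 25 + 8 = 33
  host 2: 22 + 9 = 31
  host 3: 20 + 8 + 4 = 32
  host 4: 20 + 7 + 6 = 33
  host 5: 18 = 18
  host 6: 17 = 17
  host 7: 17 = 17
This matches the lower bound, so 7 is optimal.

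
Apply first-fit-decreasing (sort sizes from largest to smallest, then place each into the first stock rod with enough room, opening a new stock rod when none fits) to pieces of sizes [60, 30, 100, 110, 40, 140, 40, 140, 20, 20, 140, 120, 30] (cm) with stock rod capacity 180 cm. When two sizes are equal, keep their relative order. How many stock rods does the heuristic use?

Sorted descending: 140, 140, 140, 120, 110, 100, 60, 40, 40, 30, 30, 20, 20.
  140 → stock rod 1 (new)  [load 140/180]
  140 → stock rod 2 (new)  [load 140/180]
  140 → stock rod 3 (new)  [load 140/180]
  120 → stock rod 4 (new)  [load 120/180]
  110 → stock rod 5 (new)  [load 110/180]
  100 → stock rod 6 (new)  [load 100/180]
  60 → stock rod 4  [load 180/180]
  40 → stock rod 1  [load 180/180]
  40 → stock rod 2  [load 180/180]
  30 → stock rod 3  [load 170/180]
  30 → stock rod 5  [load 140/180]
  20 → stock rod 5  [load 160/180]
  20 → stock rod 5  [load 180/180]
6 stock rods opened.

6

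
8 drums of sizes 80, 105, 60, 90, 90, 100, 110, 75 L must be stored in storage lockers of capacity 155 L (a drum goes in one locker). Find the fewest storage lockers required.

Total = 110 + 105 + 100 + 90 + 90 + 80 + 75 + 60 = 710 L.
Lower bound: ⌈710/155⌉ = 5 storage lockers.
Also, 6 drums each exceed 155/2 L, and no two of those can share a locker, so at least 6 storage lockers are needed.
A packing using 6 storage lockers:
  locker 1: 110 = 110
  locker 2: 105 = 105
  locker 3: 100 = 100
  locker 4: 90 + 60 = 150
  locker 5: 90 = 90
  locker 6: 80 + 75 = 155
This matches the lower bound, so 6 is optimal.

6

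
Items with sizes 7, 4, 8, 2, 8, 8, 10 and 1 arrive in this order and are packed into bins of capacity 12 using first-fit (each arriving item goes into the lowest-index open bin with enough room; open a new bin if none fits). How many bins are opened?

  7 → bin 1 (new)  [load 7/12]
  4 → bin 1  [load 11/12]
  8 → bin 2 (new)  [load 8/12]
  2 → bin 2  [load 10/12]
  8 → bin 3 (new)  [load 8/12]
  8 → bin 4 (new)  [load 8/12]
  10 → bin 5 (new)  [load 10/12]
  1 → bin 1  [load 12/12]
5 bins opened.

5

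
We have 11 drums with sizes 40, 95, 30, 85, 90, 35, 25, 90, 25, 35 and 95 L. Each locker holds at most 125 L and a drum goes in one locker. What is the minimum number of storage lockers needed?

6

Total = 95 + 95 + 90 + 90 + 85 + 40 + 35 + 35 + 30 + 25 + 25 = 645 L.
Lower bound: ⌈645/125⌉ = 6 storage lockers.
A packing using 6 storage lockers:
  locker 1: 95 + 30 = 125
  locker 2: 95 + 25 = 120
  locker 3: 90 + 35 = 125
  locker 4: 90 + 35 = 125
  locker 5: 85 + 40 = 125
  locker 6: 25 = 25
This matches the lower bound, so 6 is optimal.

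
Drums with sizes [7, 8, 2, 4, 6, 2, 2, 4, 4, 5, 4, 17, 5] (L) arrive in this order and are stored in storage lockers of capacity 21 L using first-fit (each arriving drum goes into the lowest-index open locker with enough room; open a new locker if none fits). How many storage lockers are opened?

4

  7 → locker 1 (new)  [load 7/21]
  8 → locker 1  [load 15/21]
  2 → locker 1  [load 17/21]
  4 → locker 1  [load 21/21]
  6 → locker 2 (new)  [load 6/21]
  2 → locker 2  [load 8/21]
  2 → locker 2  [load 10/21]
  4 → locker 2  [load 14/21]
  4 → locker 2  [load 18/21]
  5 → locker 3 (new)  [load 5/21]
  4 → locker 3  [load 9/21]
  17 → locker 4 (new)  [load 17/21]
  5 → locker 3  [load 14/21]
4 storage lockers opened.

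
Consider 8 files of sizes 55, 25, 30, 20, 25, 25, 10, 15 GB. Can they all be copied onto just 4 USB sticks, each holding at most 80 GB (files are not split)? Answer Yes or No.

A valid assignment using 3 USB sticks:
  USB stick 1: 55 + 25 = 80
  USB stick 2: 30 + 25 + 25 = 80
  USB stick 3: 20 + 15 + 10 = 45
That uses only 3 ≤ 4, so 4 USB sticks are enough.

Yes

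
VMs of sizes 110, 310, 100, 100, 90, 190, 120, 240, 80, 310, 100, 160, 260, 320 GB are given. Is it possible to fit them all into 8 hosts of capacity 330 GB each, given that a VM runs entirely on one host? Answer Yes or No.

No

Total = 2490 GB; ⌈2490/330⌉ = 8.
The bound of 8 does not rule out 8, but exhaustive search shows no assignment into 8 hosts of capacity 330 GB exists — the minimum is 9.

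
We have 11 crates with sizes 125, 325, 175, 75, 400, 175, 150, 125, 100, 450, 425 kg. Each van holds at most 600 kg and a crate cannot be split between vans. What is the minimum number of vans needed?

5

Total = 450 + 425 + 400 + 325 + 175 + 175 + 150 + 125 + 125 + 100 + 75 = 2525 kg.
Lower bound: ⌈2525/600⌉ = 5 vans.
A packing using 5 vans:
  van 1: 450 + 150 = 600
  van 2: 425 + 175 = 600
  van 3: 400 + 175 = 575
  van 4: 325 + 125 + 125 = 575
  van 5: 100 + 75 = 175
This matches the lower bound, so 5 is optimal.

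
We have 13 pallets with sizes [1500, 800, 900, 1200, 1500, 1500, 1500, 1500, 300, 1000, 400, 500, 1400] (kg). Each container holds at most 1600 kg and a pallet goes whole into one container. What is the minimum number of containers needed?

Total = 1500 + 1500 + 1500 + 1500 + 1500 + 1400 + 1200 + 1000 + 900 + 800 + 500 + 400 + 300 = 14000 kg.
Lower bound: ⌈14000/1600⌉ = 9 containers.
A packing using 10 containers:
  container 1: 1500 = 1500
  container 2: 1500 = 1500
  container 3: 1500 = 1500
  container 4: 1500 = 1500
  container 5: 1500 = 1500
  container 6: 1400 = 1400
  container 7: 1200 + 400 = 1600
  container 8: 1000 + 500 = 1500
  container 9: 900 + 300 = 1200
  container 10: 800 = 800
No arrangement into 9 containers stays within capacity, so 10 is optimal.

10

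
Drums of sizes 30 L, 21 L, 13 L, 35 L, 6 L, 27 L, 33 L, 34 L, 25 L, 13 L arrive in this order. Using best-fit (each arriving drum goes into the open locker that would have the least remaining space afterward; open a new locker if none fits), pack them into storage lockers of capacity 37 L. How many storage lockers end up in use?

8

  30 → locker 1 (new)  [load 30/37]
  21 → locker 2 (new)  [load 21/37]
  13 → locker 2  [load 34/37]
  35 → locker 3 (new)  [load 35/37]
  6 → locker 1  [load 36/37]
  27 → locker 4 (new)  [load 27/37]
  33 → locker 5 (new)  [load 33/37]
  34 → locker 6 (new)  [load 34/37]
  25 → locker 7 (new)  [load 25/37]
  13 → locker 8 (new)  [load 13/37]
8 storage lockers opened.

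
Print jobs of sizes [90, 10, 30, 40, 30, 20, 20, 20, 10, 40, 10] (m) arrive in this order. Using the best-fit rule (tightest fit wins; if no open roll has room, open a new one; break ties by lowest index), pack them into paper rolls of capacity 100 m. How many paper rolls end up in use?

  90 → roll 1 (new)  [load 90/100]
  10 → roll 1  [load 100/100]
  30 → roll 2 (new)  [load 30/100]
  40 → roll 2  [load 70/100]
  30 → roll 2  [load 100/100]
  20 → roll 3 (new)  [load 20/100]
  20 → roll 3  [load 40/100]
  20 → roll 3  [load 60/100]
  10 → roll 3  [load 70/100]
  40 → roll 4 (new)  [load 40/100]
  10 → roll 3  [load 80/100]
4 paper rolls opened.

4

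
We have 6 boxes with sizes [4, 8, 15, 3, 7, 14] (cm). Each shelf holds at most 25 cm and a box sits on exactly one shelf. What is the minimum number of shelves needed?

Total = 15 + 14 + 8 + 7 + 4 + 3 = 51 cm.
Lower bound: ⌈51/25⌉ = 3 shelves.
A packing using 3 shelves:
  shelf 1: 15 + 8 = 23
  shelf 2: 14 + 7 + 4 = 25
  shelf 3: 3 = 3
This matches the lower bound, so 3 is optimal.

3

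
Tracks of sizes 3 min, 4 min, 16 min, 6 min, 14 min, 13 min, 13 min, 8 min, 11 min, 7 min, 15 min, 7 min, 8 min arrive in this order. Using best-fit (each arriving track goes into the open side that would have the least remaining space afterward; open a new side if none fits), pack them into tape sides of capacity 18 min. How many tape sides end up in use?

9

  3 → side 1 (new)  [load 3/18]
  4 → side 1  [load 7/18]
  16 → side 2 (new)  [load 16/18]
  6 → side 1  [load 13/18]
  14 → side 3 (new)  [load 14/18]
  13 → side 4 (new)  [load 13/18]
  13 → side 5 (new)  [load 13/18]
  8 → side 6 (new)  [load 8/18]
  11 → side 7 (new)  [load 11/18]
  7 → side 7  [load 18/18]
  15 → side 8 (new)  [load 15/18]
  7 → side 6  [load 15/18]
  8 → side 9 (new)  [load 8/18]
9 tape sides opened.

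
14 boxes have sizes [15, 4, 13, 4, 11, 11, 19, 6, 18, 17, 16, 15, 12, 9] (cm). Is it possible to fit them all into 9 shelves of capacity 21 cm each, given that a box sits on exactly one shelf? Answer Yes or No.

No

Total = 170 cm; ⌈170/21⌉ = 9.
10 boxes each exceed half the capacity and cannot share a shelf, forcing at least 10 shelves.
At least 10 shelves are required, but only 9 are allowed.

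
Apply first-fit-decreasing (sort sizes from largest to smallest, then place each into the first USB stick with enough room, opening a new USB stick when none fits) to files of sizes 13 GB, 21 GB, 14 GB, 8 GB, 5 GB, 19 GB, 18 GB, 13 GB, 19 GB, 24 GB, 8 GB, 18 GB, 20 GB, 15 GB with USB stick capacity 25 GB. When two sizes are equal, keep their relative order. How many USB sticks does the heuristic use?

Sorted descending: 24, 21, 20, 19, 19, 18, 18, 15, 14, 13, 13, 8, 8, 5.
  24 → USB stick 1 (new)  [load 24/25]
  21 → USB stick 2 (new)  [load 21/25]
  20 → USB stick 3 (new)  [load 20/25]
  19 → USB stick 4 (new)  [load 19/25]
  19 → USB stick 5 (new)  [load 19/25]
  18 → USB stick 6 (new)  [load 18/25]
  18 → USB stick 7 (new)  [load 18/25]
  15 → USB stick 8 (new)  [load 15/25]
  14 → USB stick 9 (new)  [load 14/25]
  13 → USB stick 10 (new)  [load 13/25]
  13 → USB stick 11 (new)  [load 13/25]
  8 → USB stick 8  [load 23/25]
  8 → USB stick 9  [load 22/25]
  5 → USB stick 3  [load 25/25]
11 USB sticks opened.

11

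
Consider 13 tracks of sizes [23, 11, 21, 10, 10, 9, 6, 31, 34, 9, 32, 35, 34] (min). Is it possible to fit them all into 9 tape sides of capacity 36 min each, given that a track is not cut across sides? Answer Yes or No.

Yes

A valid assignment using 8 tape sides:
  side 1: 35 = 35
  side 2: 34 = 34
  side 3: 34 = 34
  side 4: 32 = 32
  side 5: 31 = 31
  side 6: 23 + 11 = 34
  side 7: 21 + 10 = 31
  side 8: 10 + 9 + 9 + 6 = 34
That uses only 8 ≤ 9, so 9 tape sides are enough.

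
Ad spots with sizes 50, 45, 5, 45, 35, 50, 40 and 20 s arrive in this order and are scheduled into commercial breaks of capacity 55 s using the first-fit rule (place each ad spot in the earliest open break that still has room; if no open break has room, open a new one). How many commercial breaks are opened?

6

  50 → break 1 (new)  [load 50/55]
  45 → break 2 (new)  [load 45/55]
  5 → break 1  [load 55/55]
  45 → break 3 (new)  [load 45/55]
  35 → break 4 (new)  [load 35/55]
  50 → break 5 (new)  [load 50/55]
  40 → break 6 (new)  [load 40/55]
  20 → break 4  [load 55/55]
6 commercial breaks opened.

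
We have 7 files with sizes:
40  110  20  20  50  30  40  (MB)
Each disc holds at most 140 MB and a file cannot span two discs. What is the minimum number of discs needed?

Total = 110 + 50 + 40 + 40 + 30 + 20 + 20 = 310 MB.
Lower bound: ⌈310/140⌉ = 3 discs.
A packing using 3 discs:
  disc 1: 110 + 30 = 140
  disc 2: 50 + 40 + 40 = 130
  disc 3: 20 + 20 = 40
This matches the lower bound, so 3 is optimal.

3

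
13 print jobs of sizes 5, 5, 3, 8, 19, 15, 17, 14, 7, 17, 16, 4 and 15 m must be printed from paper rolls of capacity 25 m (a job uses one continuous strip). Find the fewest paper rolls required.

Total = 19 + 17 + 17 + 16 + 15 + 15 + 14 + 8 + 7 + 5 + 5 + 4 + 3 = 145 m.
Lower bound: ⌈145/25⌉ = 6 paper rolls.
Also, 7 print jobs each exceed 25/2 m, and no two of those can share a roll, so at least 7 paper rolls are needed.
A packing using 7 paper rolls:
  roll 1: 19 + 5 = 24
  roll 2: 17 + 8 = 25
  roll 3: 17 + 7 = 24
  roll 4: 16 + 5 + 4 = 25
  roll 5: 15 + 3 = 18
  roll 6: 15 = 15
  roll 7: 14 = 14
This matches the lower bound, so 7 is optimal.

7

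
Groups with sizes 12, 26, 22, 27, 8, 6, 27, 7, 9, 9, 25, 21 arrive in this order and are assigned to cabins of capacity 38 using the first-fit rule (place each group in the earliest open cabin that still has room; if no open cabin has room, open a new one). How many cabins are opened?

  12 → cabin 1 (new)  [load 12/38]
  26 → cabin 1  [load 38/38]
  22 → cabin 2 (new)  [load 22/38]
  27 → cabin 3 (new)  [load 27/38]
  8 → cabin 2  [load 30/38]
  6 → cabin 2  [load 36/38]
  27 → cabin 4 (new)  [load 27/38]
  7 → cabin 3  [load 34/38]
  9 → cabin 4  [load 36/38]
  9 → cabin 5 (new)  [load 9/38]
  25 → cabin 5  [load 34/38]
  21 → cabin 6 (new)  [load 21/38]
6 cabins opened.

6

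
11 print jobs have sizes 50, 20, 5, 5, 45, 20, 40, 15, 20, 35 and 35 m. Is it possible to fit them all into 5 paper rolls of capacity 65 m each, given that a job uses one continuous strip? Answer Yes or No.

Yes

A valid assignment using 5 paper rolls:
  roll 1: 50 + 15 = 65
  roll 2: 45 + 20 = 65
  roll 3: 40 + 20 + 5 = 65
  roll 4: 35 + 20 + 5 = 60
  roll 5: 35 = 35
Every load is within 65 m, so 5 paper rolls suffice.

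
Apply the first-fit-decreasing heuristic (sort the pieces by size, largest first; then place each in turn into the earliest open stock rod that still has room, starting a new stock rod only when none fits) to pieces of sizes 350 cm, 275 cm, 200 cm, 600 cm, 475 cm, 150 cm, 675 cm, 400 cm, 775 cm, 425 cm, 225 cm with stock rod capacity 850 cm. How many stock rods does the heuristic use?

Sorted descending: 775, 675, 600, 475, 425, 400, 350, 275, 225, 200, 150.
  775 → stock rod 1 (new)  [load 775/850]
  675 → stock rod 2 (new)  [load 675/850]
  600 → stock rod 3 (new)  [load 600/850]
  475 → stock rod 4 (new)  [load 475/850]
  425 → stock rod 5 (new)  [load 425/850]
  400 → stock rod 5  [load 825/850]
  350 → stock rod 4  [load 825/850]
  275 → stock rod 6 (new)  [load 275/850]
  225 → stock rod 3  [load 825/850]
  200 → stock rod 6  [load 475/850]
  150 → stock rod 2  [load 825/850]
6 stock rods opened.

6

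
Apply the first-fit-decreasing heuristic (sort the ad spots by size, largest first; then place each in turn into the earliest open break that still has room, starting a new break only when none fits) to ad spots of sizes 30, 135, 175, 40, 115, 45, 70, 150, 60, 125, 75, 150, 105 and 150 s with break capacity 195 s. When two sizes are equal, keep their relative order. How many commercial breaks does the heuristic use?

8

Sorted descending: 175, 150, 150, 150, 135, 125, 115, 105, 75, 70, 60, 45, 40, 30.
  175 → break 1 (new)  [load 175/195]
  150 → break 2 (new)  [load 150/195]
  150 → break 3 (new)  [load 150/195]
  150 → break 4 (new)  [load 150/195]
  135 → break 5 (new)  [load 135/195]
  125 → break 6 (new)  [load 125/195]
  115 → break 7 (new)  [load 115/195]
  105 → break 8 (new)  [load 105/195]
  75 → break 7  [load 190/195]
  70 → break 6  [load 195/195]
  60 → break 5  [load 195/195]
  45 → break 2  [load 195/195]
  40 → break 3  [load 190/195]
  30 → break 4  [load 180/195]
8 commercial breaks opened.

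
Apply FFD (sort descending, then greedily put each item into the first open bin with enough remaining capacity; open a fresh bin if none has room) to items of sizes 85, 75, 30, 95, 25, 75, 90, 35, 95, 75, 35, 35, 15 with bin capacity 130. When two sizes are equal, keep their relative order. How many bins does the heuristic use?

7

Sorted descending: 95, 95, 90, 85, 75, 75, 75, 35, 35, 35, 30, 25, 15.
  95 → bin 1 (new)  [load 95/130]
  95 → bin 2 (new)  [load 95/130]
  90 → bin 3 (new)  [load 90/130]
  85 → bin 4 (new)  [load 85/130]
  75 → bin 5 (new)  [load 75/130]
  75 → bin 6 (new)  [load 75/130]
  75 → bin 7 (new)  [load 75/130]
  35 → bin 1  [load 130/130]
  35 → bin 2  [load 130/130]
  35 → bin 3  [load 125/130]
  30 → bin 4  [load 115/130]
  25 → bin 5  [load 100/130]
  15 → bin 4  [load 130/130]
7 bins opened.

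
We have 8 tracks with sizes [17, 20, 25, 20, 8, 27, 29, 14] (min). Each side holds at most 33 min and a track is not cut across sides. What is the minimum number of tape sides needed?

Total = 29 + 27 + 25 + 20 + 20 + 17 + 14 + 8 = 160 min.
Lower bound: ⌈160/33⌉ = 5 tape sides.
Also, 6 tracks each exceed 33/2 min, and no two of those can share a side, so at least 6 tape sides are needed.
A packing using 6 tape sides:
  side 1: 29 = 29
  side 2: 27 = 27
  side 3: 25 + 8 = 33
  side 4: 20 = 20
  side 5: 20 = 20
  side 6: 17 + 14 = 31
This matches the lower bound, so 6 is optimal.

6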